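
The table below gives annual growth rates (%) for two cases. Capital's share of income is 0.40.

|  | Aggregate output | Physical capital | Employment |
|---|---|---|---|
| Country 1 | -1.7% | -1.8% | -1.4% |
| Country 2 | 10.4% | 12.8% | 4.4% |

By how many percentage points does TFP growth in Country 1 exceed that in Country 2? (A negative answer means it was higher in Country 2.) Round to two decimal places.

-2.78 percentage points

Labor's share = 1 − 0.4 = 0.6.
Country 1: TFP = -1.7 + 0.72 + 0.84 = -0.14%.
Country 2: TFP = 10.4 − 5.12 − 2.64 = 2.64%.
Difference = -0.14 − (2.64) = -2.78 pp.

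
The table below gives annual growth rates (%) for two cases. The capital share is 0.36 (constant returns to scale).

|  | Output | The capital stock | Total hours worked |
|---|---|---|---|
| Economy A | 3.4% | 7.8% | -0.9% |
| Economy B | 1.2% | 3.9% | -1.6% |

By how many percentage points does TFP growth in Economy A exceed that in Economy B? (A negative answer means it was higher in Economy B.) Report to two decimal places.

Labor's share = 1 − 0.36 = 0.64.
Economy A: TFP = 3.4 − 2.808 + 0.576 = 1.168%.
Economy B: TFP = 1.2 − 1.404 + 1.024 = 0.82%.
Difference = 1.168 − (0.82) = 0.348 pp.

0.35 percentage points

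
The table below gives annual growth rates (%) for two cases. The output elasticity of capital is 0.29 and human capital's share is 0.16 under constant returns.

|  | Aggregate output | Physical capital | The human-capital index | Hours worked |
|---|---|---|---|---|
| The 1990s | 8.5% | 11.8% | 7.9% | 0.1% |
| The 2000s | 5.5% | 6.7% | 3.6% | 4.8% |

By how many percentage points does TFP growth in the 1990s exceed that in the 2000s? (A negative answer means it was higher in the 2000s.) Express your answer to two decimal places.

Labor's share = 1 − 0.29 − 0.16 = 0.55.
The 1990s: TFP = 8.5 − 3.422 − 1.264 − 0.055 = 3.759%.
The 2000s: TFP = 5.5 − 1.943 − 0.576 − 2.64 = 0.341%.
Difference = 3.759 − (0.341) = 3.418 pp.

3.42 percentage points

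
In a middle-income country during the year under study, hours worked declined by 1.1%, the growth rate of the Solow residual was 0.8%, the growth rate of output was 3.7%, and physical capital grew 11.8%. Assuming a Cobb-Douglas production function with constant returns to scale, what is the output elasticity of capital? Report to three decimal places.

The output elasticity of capital is 0.310.

gY = gA + α·gK + (1−α)·gL, so gY − gA − gL = α(gK − gL).
3.7 − 0.8 + 1.1 = α × (11.8 − (-1.1)).
4 = 12.9 α, so α = 0.31008.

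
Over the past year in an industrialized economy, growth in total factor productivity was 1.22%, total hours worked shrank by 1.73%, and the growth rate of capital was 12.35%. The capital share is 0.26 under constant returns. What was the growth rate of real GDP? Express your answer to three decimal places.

Labor's share = 1 − 0.26 = 0.74.
Capital: 0.26 × 12.35 = 3.211 pp.
Total hours worked: 0.74 × (-1.73) = -1.2802 pp.
Output growth = 1.22 + 1.9308 = 3.1508%.

3.151%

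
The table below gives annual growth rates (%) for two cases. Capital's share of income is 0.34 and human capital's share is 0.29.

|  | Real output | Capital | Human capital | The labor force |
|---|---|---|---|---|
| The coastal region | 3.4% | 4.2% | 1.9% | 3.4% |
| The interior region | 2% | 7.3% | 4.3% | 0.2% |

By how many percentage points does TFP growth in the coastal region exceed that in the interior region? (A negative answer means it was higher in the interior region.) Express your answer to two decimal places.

Labor's share = 1 − 0.34 − 0.29 = 0.37.
The coastal region: TFP = 3.4 − 1.428 − 0.551 − 1.258 = 0.163%.
The interior region: TFP = 2 − 2.482 − 1.247 − 0.074 = -1.803%.
Difference = 0.163 − (-1.803) = 1.966 pp.

1.97 percentage points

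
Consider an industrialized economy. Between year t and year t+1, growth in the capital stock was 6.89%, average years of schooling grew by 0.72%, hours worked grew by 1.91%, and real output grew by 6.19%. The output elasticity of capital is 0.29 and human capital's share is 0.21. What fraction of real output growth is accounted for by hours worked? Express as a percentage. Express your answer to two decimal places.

15.43%

Labor's share = 1 − 0.29 − 0.21 = 0.5.
Hours worked contributed 0.5 × 1.91 = 0.955 pp.
Share of growth = 0.955 / 6.19 × 100 = 15.4281%.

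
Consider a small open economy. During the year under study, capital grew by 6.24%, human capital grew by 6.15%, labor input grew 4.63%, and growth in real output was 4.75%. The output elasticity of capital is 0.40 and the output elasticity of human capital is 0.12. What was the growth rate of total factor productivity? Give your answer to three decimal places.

-0.706%

Labor's share = 1 − 0.4 − 0.12 = 0.48.
Capital: 0.4 × 6.24 = 2.496 pp.
Human capital: 0.12 × 6.15 = 0.738 pp.
Labor input: 0.48 × 4.63 = 2.2224 pp.
TFP growth = 4.75 − 5.4564 = -0.7064%.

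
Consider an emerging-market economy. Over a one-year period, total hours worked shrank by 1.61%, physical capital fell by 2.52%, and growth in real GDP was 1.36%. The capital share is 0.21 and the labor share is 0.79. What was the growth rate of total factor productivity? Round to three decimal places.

Labor's share = 1 − 0.21 = 0.79.
Physical capital: 0.21 × (-2.52) = -0.5292 pp.
Total hours worked: 0.79 × (-1.61) = -1.2719 pp.
TFP growth = 1.36 + 1.8011 = 3.1611%.

Total factor productivity grew 3.161%.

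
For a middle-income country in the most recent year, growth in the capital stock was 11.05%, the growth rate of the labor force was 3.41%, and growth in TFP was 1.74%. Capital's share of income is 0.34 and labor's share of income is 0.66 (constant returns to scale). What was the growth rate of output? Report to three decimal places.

7.748%

Labor's share = 1 − 0.34 = 0.66.
The capital stock: 0.34 × 11.05 = 3.757 pp.
The labor force: 0.66 × 3.41 = 2.2506 pp.
Output growth = 1.74 + 6.0076 = 7.7476%.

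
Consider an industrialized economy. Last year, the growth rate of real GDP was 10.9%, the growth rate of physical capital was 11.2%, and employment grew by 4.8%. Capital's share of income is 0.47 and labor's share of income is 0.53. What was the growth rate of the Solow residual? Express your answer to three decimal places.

Labor's share = 1 − 0.47 = 0.53.
Physical capital: 0.47 × 11.2 = 5.264 pp.
Employment: 0.53 × 4.8 = 2.544 pp.
TFP growth = 10.9 − 7.808 = 3.092%.

3.092%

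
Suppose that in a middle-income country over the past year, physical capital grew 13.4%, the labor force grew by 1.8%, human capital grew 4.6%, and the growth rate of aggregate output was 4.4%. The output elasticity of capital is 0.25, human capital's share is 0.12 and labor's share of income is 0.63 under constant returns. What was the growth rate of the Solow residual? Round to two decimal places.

Labor's share = 1 − 0.25 − 0.12 = 0.63.
Physical capital: 0.25 × 13.4 = 3.35 pp.
Human capital: 0.12 × 4.6 = 0.552 pp.
The labor force: 0.63 × 1.8 = 1.134 pp.
TFP growth = 4.4 − 5.036 = -0.636%.

-0.64%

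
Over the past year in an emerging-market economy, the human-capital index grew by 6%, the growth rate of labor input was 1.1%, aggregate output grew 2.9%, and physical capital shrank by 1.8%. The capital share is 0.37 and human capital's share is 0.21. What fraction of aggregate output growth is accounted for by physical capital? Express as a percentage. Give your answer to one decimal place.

-23.0%

Physical capital contributed 0.37 × (-1.8) = -0.666 pp.
Share of growth = -0.666 / 2.9 × 100 = -22.966%.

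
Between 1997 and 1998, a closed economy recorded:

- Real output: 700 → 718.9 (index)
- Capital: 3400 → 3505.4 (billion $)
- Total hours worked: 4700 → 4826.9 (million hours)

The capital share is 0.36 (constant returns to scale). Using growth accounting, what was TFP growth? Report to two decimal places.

-0.14%

Real output growth = (718.9 − 700) / 700 = 2.7%.
Capital growth = (3505.4 − 3400) / 3400 = 3.1%.
Total hours worked growth = (4826.9 − 4700) / 4700 = 2.7%.
Labor's share = 1 − 0.36 = 0.64.
Capital: 0.36 × 3.1 = 1.116 pp.
Total hours worked: 0.64 × 2.7 = 1.728 pp.
TFP growth = 2.7 − 2.844 = -0.144%.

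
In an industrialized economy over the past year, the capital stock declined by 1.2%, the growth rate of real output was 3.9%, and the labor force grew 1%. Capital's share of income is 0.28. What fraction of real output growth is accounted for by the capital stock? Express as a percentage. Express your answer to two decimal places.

The capital stock accounted for -8.62% of growth.

The capital stock contributed 0.28 × (-1.2) = -0.336 pp.
Share of growth = -0.336 / 3.9 × 100 = -8.6154%.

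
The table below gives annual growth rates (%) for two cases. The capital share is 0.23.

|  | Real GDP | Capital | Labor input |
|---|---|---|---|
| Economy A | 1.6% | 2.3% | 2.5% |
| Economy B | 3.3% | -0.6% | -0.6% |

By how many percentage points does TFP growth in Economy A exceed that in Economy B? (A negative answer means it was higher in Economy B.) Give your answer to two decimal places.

Labor's share = 1 − 0.23 = 0.77.
Economy A: TFP = 1.6 − 0.529 − 1.925 = -0.854%.
Economy B: TFP = 3.3 + 0.138 + 0.462 = 3.9%.
Difference = -0.854 − (3.9) = -4.754 pp.

-4.75 percentage points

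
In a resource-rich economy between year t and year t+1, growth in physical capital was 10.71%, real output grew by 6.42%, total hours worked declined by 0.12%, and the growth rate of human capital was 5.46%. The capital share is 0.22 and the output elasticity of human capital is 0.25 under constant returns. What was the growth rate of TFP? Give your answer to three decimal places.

TFP grew 2.762%.

Labor's share = 1 − 0.22 − 0.25 = 0.53.
Physical capital: 0.22 × 10.71 = 2.3562 pp.
Human capital: 0.25 × 5.46 = 1.365 pp.
Total hours worked: 0.53 × (-0.12) = -0.0636 pp.
TFP growth = 6.42 − 3.6576 = 2.7624%.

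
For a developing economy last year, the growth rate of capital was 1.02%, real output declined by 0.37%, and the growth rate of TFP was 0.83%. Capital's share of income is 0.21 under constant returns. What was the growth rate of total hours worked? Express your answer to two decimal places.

Labor's share = 1 − 0.21 = 0.79.
gY = gA + 0.21×1.02 + 0.79×g.
0.79×g = -0.37 − 0.83 − 0.2142 = -1.4142.
g = -1.4142 / 0.79 = -1.7901%.

-1.79%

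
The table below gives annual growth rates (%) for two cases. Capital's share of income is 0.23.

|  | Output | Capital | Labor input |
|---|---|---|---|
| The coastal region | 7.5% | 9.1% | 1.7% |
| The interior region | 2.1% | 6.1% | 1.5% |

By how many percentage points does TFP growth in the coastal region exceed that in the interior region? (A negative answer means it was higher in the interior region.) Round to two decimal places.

4.56 percentage points

Labor's share = 1 − 0.23 = 0.77.
The coastal region: TFP = 7.5 − 2.093 − 1.309 = 4.098%.
The interior region: TFP = 2.1 − 1.403 − 1.155 = -0.458%.
Difference = 4.098 − (-0.458) = 4.556 pp.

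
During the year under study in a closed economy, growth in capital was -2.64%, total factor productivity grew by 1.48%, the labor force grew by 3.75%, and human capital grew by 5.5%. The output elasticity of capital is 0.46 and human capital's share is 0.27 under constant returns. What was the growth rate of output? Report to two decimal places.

2.76%

Labor's share = 1 − 0.46 − 0.27 = 0.27.
Capital: 0.46 × (-2.64) = -1.2144 pp.
Human capital: 0.27 × 5.5 = 1.485 pp.
The labor force: 0.27 × 3.75 = 1.0125 pp.
Output growth = 1.48 + 1.2831 = 2.7631%.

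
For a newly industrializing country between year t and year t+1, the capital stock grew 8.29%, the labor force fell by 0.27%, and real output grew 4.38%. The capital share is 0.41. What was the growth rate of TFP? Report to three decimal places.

Labor's share = 1 − 0.41 = 0.59.
The capital stock: 0.41 × 8.29 = 3.3989 pp.
The labor force: 0.59 × (-0.27) = -0.1593 pp.
TFP growth = 4.38 − 3.2396 = 1.1404%.

TFP grew 1.140%.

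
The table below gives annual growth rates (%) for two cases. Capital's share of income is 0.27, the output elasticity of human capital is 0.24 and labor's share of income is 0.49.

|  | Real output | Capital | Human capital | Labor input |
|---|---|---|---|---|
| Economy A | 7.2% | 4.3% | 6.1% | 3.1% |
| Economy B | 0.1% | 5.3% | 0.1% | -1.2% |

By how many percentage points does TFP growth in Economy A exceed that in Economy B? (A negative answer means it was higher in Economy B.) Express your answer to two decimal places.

3.82 percentage points

Labor's share = 1 − 0.27 − 0.24 = 0.49.
Economy A: TFP = 7.2 − 1.161 − 1.464 − 1.519 = 3.056%.
Economy B: TFP = 0.1 − 1.431 − 0.024 + 0.588 = -0.767%.
Difference = 3.056 − (-0.767) = 3.823 pp.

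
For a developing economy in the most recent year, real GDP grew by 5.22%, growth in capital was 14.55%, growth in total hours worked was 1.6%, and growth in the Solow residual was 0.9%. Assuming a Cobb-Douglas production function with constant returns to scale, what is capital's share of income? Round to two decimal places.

α = 0.21

gY = gA + α·gK + (1−α)·gL, so gY − gA − gL = α(gK − gL).
5.22 − 0.9 − 1.6 = α × (14.55 − 1.6).
2.72 = 12.95 α, so α = 0.21.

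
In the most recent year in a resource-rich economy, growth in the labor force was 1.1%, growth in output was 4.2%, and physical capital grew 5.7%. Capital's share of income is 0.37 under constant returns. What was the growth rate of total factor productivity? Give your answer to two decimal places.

Labor's share = 1 − 0.37 = 0.63.
Physical capital: 0.37 × 5.7 = 2.109 pp.
The labor force: 0.63 × 1.1 = 0.693 pp.
TFP growth = 4.2 − 2.802 = 1.398%.

1.40%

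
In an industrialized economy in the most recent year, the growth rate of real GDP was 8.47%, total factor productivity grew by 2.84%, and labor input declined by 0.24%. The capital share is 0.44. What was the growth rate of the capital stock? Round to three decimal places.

13.101%

Labor's share = 1 − 0.44 = 0.56.
gY = gA + 0.56×(-0.24) + 0.44×g.
0.44×g = 8.47 − 2.84 + 0.1344 = 5.7644.
g = 5.7644 / 0.44 = 13.10091%.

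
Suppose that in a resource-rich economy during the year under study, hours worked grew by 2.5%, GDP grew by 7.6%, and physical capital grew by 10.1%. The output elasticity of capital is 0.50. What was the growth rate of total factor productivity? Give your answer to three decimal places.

Labor's share = 1 − 0.5 = 0.5.
Physical capital: 0.5 × 10.1 = 5.05 pp.
Hours worked: 0.5 × 2.5 = 1.25 pp.
TFP growth = 7.6 − 6.3 = 1.3%.

1.300%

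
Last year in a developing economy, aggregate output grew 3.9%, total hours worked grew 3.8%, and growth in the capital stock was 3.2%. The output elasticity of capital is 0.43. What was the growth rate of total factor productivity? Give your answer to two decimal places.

0.36%

Labor's share = 1 − 0.43 = 0.57.
The capital stock: 0.43 × 3.2 = 1.376 pp.
Total hours worked: 0.57 × 3.8 = 2.166 pp.
TFP growth = 3.9 − 3.542 = 0.358%.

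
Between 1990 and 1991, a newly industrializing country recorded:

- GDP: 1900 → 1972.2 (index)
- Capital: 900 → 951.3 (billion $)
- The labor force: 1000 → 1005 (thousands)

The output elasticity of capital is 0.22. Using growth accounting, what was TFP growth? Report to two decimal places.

TFP growth was 2.16%.

GDP growth = (1972.2 − 1900) / 1900 = 3.8%.
Capital growth = (951.3 − 900) / 900 = 5.7%.
The labor force growth = (1005 − 1000) / 1000 = 0.5%.
Labor's share = 1 − 0.22 = 0.78.
Capital: 0.22 × 5.7 = 1.254 pp.
The labor force: 0.78 × 0.5 = 0.39 pp.
TFP growth = 3.8 − 1.644 = 2.156%.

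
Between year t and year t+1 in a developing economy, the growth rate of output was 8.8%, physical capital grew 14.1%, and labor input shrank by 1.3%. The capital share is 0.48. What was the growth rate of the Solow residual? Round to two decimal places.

2.71%

Labor's share = 1 − 0.48 = 0.52.
Physical capital: 0.48 × 14.1 = 6.768 pp.
Labor input: 0.52 × (-1.3) = -0.676 pp.
TFP growth = 8.8 − 6.092 = 2.708%.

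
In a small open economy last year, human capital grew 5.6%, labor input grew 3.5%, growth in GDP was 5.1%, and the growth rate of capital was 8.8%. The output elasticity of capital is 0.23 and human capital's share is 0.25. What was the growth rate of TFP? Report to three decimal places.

-0.144%

Labor's share = 1 − 0.23 − 0.25 = 0.52.
Capital: 0.23 × 8.8 = 2.024 pp.
Human capital: 0.25 × 5.6 = 1.4 pp.
Labor input: 0.52 × 3.5 = 1.82 pp.
TFP growth = 5.1 − 5.244 = -0.144%.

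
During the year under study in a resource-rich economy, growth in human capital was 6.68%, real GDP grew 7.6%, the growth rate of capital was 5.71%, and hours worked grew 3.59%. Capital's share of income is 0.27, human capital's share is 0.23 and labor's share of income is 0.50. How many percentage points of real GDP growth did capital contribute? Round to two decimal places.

1.54

Contribution = share × growth = 0.27 × 5.71 = 1.5417 pp.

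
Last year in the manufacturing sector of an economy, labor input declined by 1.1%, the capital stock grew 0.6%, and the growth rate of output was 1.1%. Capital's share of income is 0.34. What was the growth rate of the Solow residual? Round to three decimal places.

Labor's share = 1 − 0.34 = 0.66.
The capital stock: 0.34 × 0.6 = 0.204 pp.
Labor input: 0.66 × (-1.1) = -0.726 pp.
TFP growth = 1.1 + 0.522 = 1.622%.

1.622%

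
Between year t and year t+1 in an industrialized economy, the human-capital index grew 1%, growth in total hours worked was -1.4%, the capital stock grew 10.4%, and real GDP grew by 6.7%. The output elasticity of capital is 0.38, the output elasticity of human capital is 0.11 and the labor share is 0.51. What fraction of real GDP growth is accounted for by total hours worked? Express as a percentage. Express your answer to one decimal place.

Labor's share = 1 − 0.38 − 0.11 = 0.51.
Total hours worked contributed 0.51 × (-1.4) = -0.714 pp.
Share of growth = -0.714 / 6.7 × 100 = -10.657%.

Total hours worked accounted for -10.7% of growth.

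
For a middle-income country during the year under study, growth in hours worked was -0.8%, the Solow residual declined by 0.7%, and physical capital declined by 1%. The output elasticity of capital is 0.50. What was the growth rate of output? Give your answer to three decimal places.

Labor's share = 1 − 0.5 = 0.5.
Physical capital: 0.5 × (-1) = -0.5 pp.
Hours worked: 0.5 × (-0.8) = -0.4 pp.
Output growth = -0.7 + (-0.9) = -1.6%.

-1.600%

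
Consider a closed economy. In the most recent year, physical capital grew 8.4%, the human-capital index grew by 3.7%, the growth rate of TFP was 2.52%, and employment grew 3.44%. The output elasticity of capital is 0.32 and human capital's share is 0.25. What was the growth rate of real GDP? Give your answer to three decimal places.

7.612%

Labor's share = 1 − 0.32 − 0.25 = 0.43.
Physical capital: 0.32 × 8.4 = 2.688 pp.
The human-capital index: 0.25 × 3.7 = 0.925 pp.
Employment: 0.43 × 3.44 = 1.4792 pp.
Output growth = 2.52 + 5.0922 = 7.6122%.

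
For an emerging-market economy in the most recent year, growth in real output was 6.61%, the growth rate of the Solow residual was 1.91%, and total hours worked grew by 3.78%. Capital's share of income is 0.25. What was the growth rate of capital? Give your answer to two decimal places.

Labor's share = 1 − 0.25 = 0.75.
gY = gA + 0.75×3.78 + 0.25×g.
0.25×g = 6.61 − 1.91 − 2.835 = 1.865.
g = 1.865 / 0.25 = 7.46%.

7.46%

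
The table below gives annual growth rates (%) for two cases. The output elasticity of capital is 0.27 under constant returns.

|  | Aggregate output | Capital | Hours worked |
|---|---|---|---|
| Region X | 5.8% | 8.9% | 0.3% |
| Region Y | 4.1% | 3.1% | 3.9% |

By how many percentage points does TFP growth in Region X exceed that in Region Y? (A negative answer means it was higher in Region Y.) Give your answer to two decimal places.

Labor's share = 1 − 0.27 = 0.73.
Region X: TFP = 5.8 − 2.403 − 0.219 = 3.178%.
Region Y: TFP = 4.1 − 0.837 − 2.847 = 0.416%.
Difference = 3.178 − (0.416) = 2.762 pp.

2.76 percentage points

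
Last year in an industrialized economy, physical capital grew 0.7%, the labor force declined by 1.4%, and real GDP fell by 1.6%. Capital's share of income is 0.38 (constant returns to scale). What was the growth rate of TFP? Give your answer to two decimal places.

-1.00%

Labor's share = 1 − 0.38 = 0.62.
Physical capital: 0.38 × 0.7 = 0.266 pp.
The labor force: 0.62 × (-1.4) = -0.868 pp.
TFP growth = -1.6 + 0.602 = -0.998%.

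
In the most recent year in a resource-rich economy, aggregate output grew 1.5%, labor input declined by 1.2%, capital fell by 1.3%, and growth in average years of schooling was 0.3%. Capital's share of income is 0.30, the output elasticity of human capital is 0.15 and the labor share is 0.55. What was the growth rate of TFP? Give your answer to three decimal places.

Labor's share = 1 − 0.3 − 0.15 = 0.55.
Capital: 0.3 × (-1.3) = -0.39 pp.
Average years of schooling: 0.15 × 0.3 = 0.045 pp.
Labor input: 0.55 × (-1.2) = -0.66 pp.
TFP growth = 1.5 + 1.005 = 2.505%.

2.505%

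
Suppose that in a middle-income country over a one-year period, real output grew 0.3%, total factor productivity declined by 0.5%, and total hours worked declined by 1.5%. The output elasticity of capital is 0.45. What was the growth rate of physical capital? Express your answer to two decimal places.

Labor's share = 1 − 0.45 = 0.55.
gY = gA + 0.55×(-1.5) + 0.45×g.
0.45×g = 0.3 + 0.5 + 0.825 = 1.625.
g = 1.625 / 0.45 = 3.6111%.

3.61%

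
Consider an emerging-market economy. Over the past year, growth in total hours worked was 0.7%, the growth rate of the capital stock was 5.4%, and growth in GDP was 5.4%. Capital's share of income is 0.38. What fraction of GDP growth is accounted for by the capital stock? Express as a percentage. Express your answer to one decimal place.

The capital stock accounted for 38.0% of growth.

The capital stock contributed 0.38 × 5.4 = 2.052 pp.
Share of growth = 2.052 / 5.4 × 100 = 38%.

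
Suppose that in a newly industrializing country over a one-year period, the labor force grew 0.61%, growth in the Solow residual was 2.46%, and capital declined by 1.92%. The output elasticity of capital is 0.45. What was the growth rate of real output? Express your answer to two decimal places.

Labor's share = 1 − 0.45 = 0.55.
Capital: 0.45 × (-1.92) = -0.864 pp.
The labor force: 0.55 × 0.61 = 0.3355 pp.
Output growth = 2.46 + (-0.5285) = 1.9315%.

1.93%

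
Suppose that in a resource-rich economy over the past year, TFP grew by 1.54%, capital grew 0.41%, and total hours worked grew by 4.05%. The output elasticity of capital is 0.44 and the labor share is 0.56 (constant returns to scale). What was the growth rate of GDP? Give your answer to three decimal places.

3.988%

Labor's share = 1 − 0.44 = 0.56.
Capital: 0.44 × 0.41 = 0.1804 pp.
Total hours worked: 0.56 × 4.05 = 2.268 pp.
Output growth = 1.54 + 2.4484 = 3.9884%.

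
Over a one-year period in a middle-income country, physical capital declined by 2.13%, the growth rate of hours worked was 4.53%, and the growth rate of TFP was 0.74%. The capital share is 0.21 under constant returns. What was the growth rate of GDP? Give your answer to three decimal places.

Labor's share = 1 − 0.21 = 0.79.
Physical capital: 0.21 × (-2.13) = -0.4473 pp.
Hours worked: 0.79 × 4.53 = 3.5787 pp.
Output growth = 0.74 + 3.1314 = 3.8714%.

GDP growth was 3.871%.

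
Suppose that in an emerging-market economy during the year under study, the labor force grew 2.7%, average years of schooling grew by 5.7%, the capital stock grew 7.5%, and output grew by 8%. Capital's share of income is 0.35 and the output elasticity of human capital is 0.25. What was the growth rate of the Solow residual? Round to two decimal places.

2.87%

Labor's share = 1 − 0.35 − 0.25 = 0.4.
The capital stock: 0.35 × 7.5 = 2.625 pp.
Average years of schooling: 0.25 × 5.7 = 1.425 pp.
The labor force: 0.4 × 2.7 = 1.08 pp.
TFP growth = 8 − 5.13 = 2.87%.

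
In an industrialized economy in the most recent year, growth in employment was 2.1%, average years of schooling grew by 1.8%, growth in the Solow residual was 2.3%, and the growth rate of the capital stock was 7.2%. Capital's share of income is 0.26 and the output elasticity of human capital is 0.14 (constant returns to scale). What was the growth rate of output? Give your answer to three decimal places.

Labor's share = 1 − 0.26 − 0.14 = 0.6.
The capital stock: 0.26 × 7.2 = 1.872 pp.
Average years of schooling: 0.14 × 1.8 = 0.252 pp.
Employment: 0.6 × 2.1 = 1.26 pp.
Output growth = 2.3 + 3.384 = 5.684%.

Output growth was 5.684%.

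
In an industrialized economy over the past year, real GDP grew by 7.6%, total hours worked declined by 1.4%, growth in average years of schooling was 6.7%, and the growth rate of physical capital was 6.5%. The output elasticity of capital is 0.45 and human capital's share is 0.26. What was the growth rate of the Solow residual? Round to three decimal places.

Labor's share = 1 − 0.45 − 0.26 = 0.29.
Physical capital: 0.45 × 6.5 = 2.925 pp.
Average years of schooling: 0.26 × 6.7 = 1.742 pp.
Total hours worked: 0.29 × (-1.4) = -0.406 pp.
TFP growth = 7.6 − 4.261 = 3.339%.

3.339%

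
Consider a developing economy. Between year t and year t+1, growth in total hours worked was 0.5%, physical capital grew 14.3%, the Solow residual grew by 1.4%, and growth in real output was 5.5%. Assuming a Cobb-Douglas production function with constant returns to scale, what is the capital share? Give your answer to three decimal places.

gY = gA + α·gK + (1−α)·gL, so gY − gA − gL = α(gK − gL).
5.5 − 1.4 − 0.5 = α × (14.3 − 0.5).
3.6 = 13.8 α, so α = 0.26087.

α = 0.261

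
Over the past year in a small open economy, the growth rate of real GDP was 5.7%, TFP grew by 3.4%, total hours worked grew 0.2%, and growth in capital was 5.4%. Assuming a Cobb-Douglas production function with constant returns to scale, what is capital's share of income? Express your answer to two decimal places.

0.40

gY = gA + α·gK + (1−α)·gL, so gY − gA − gL = α(gK − gL).
5.7 − 3.4 − 0.2 = α × (5.4 − 0.2).
2.1 = 5.2 α, so α = 0.4038.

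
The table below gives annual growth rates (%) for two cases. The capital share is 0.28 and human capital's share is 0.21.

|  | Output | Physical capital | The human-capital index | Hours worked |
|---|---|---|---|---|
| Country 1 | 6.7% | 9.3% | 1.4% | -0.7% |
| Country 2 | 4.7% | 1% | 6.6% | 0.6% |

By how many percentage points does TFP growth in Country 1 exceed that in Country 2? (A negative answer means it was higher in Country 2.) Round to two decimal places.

1.43 percentage points

Labor's share = 1 − 0.28 − 0.21 = 0.51.
Country 1: TFP = 6.7 − 2.604 − 0.294 + 0.357 = 4.159%.
Country 2: TFP = 4.7 − 0.28 − 1.386 − 0.306 = 2.728%.
Difference = 4.159 − (2.728) = 1.431 pp.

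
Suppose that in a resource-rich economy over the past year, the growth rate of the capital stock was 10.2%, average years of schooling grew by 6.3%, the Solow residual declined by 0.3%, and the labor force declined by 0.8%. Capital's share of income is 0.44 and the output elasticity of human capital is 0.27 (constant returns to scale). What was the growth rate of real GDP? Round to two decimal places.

5.66%

Labor's share = 1 − 0.44 − 0.27 = 0.29.
The capital stock: 0.44 × 10.2 = 4.488 pp.
Average years of schooling: 0.27 × 6.3 = 1.701 pp.
The labor force: 0.29 × (-0.8) = -0.232 pp.
Output growth = -0.3 + 5.957 = 5.657%.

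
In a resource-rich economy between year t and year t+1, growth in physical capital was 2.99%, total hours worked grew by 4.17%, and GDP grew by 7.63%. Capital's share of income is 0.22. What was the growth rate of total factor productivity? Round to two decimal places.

Labor's share = 1 − 0.22 = 0.78.
Physical capital: 0.22 × 2.99 = 0.6578 pp.
Total hours worked: 0.78 × 4.17 = 3.2526 pp.
TFP growth = 7.63 − 3.9104 = 3.7196%.

Total factor productivity grew 3.72%.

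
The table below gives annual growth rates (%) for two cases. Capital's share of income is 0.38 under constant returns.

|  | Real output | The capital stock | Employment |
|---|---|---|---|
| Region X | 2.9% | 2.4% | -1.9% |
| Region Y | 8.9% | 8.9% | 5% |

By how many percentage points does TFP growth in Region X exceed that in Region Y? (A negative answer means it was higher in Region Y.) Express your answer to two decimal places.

Labor's share = 1 − 0.38 = 0.62.
Region X: TFP = 2.9 − 0.912 + 1.178 = 3.166%.
Region Y: TFP = 8.9 − 3.382 − 3.1 = 2.418%.
Difference = 3.166 − (2.418) = 0.748 pp.

0.75 percentage points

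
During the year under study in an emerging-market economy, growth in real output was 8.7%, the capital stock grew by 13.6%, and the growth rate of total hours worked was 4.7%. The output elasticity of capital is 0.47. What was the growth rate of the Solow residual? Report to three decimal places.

Labor's share = 1 − 0.47 = 0.53.
The capital stock: 0.47 × 13.6 = 6.392 pp.
Total hours worked: 0.53 × 4.7 = 2.491 pp.
TFP growth = 8.7 − 8.883 = -0.183%.

-0.183%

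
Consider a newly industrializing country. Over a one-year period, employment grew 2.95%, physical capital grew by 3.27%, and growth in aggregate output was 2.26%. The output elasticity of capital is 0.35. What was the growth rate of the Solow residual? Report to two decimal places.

Labor's share = 1 − 0.35 = 0.65.
Physical capital: 0.35 × 3.27 = 1.1445 pp.
Employment: 0.65 × 2.95 = 1.9175 pp.
TFP growth = 2.26 − 3.062 = -0.802%.

-0.80%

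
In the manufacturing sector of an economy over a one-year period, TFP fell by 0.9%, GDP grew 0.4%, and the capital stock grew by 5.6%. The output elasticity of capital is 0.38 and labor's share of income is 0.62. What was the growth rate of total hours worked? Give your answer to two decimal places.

-1.34%

Labor's share = 1 − 0.38 = 0.62.
gY = gA + 0.38×5.6 + 0.62×g.
0.62×g = 0.4 + 0.9 − 2.128 = -0.828.
g = -0.828 / 0.62 = -1.3355%.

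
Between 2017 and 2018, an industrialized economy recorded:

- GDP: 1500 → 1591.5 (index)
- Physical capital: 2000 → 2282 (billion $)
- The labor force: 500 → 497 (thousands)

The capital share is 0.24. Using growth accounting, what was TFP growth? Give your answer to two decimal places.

3.17%

GDP growth = (1591.5 − 1500) / 1500 = 6.1%.
Physical capital growth = (2282 − 2000) / 2000 = 14.1%.
The labor force growth = (497 − 500) / 500 = -0.6%.
Labor's share = 1 − 0.24 = 0.76.
Physical capital: 0.24 × 14.1 = 3.384 pp.
The labor force: 0.76 × (-0.6) = -0.456 pp.
TFP growth = 6.1 − 2.928 = 3.172%.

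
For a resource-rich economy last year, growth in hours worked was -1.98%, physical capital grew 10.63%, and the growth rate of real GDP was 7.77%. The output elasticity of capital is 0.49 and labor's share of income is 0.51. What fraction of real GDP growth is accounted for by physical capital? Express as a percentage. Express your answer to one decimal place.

67.0%

Physical capital contributed 0.49 × 10.63 = 5.2087 pp.
Share of growth = 5.2087 / 7.77 × 100 = 67.036%.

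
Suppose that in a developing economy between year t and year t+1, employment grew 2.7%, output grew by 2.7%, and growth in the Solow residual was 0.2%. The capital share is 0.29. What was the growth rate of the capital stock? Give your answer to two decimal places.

Labor's share = 1 − 0.29 = 0.71.
gY = gA + 0.71×2.7 + 0.29×g.
0.29×g = 2.7 − 0.2 − 1.917 = 0.583.
g = 0.583 / 0.29 = 2.0103%.

The capital stock grew 2.01%.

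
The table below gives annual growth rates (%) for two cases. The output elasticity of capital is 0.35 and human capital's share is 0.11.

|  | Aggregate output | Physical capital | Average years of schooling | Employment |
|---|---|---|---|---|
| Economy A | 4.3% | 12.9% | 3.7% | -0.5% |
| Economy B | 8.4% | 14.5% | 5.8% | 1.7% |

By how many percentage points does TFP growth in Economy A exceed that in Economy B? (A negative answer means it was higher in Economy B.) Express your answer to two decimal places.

-2.12 percentage points

Labor's share = 1 − 0.35 − 0.11 = 0.54.
Economy A: TFP = 4.3 − 4.515 − 0.407 + 0.27 = -0.352%.
Economy B: TFP = 8.4 − 5.075 − 0.638 − 0.918 = 1.769%.
Difference = -0.352 − (1.769) = -2.121 pp.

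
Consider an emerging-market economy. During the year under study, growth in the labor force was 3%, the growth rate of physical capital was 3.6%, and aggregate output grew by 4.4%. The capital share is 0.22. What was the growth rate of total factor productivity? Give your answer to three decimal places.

Total factor productivity growth was 1.268%.

Labor's share = 1 − 0.22 = 0.78.
Physical capital: 0.22 × 3.6 = 0.792 pp.
The labor force: 0.78 × 3 = 2.34 pp.
TFP growth = 4.4 − 3.132 = 1.268%.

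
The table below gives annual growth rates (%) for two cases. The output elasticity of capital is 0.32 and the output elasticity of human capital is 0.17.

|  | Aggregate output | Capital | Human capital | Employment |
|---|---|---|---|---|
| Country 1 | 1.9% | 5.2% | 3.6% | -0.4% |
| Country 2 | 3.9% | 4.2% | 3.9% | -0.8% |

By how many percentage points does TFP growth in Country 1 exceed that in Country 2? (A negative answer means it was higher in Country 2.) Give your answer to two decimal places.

Labor's share = 1 − 0.32 − 0.17 = 0.51.
Country 1: TFP = 1.9 − 1.664 − 0.612 + 0.204 = -0.172%.
Country 2: TFP = 3.9 − 1.344 − 0.663 + 0.408 = 2.301%.
Difference = -0.172 − (2.301) = -2.473 pp.

-2.47 percentage points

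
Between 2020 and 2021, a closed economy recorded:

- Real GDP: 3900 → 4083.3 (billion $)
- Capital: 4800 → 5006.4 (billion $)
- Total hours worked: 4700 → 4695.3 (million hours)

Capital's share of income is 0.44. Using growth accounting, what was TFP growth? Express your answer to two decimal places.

Real GDP growth = (4083.3 − 3900) / 3900 = 4.7%.
Capital growth = (5006.4 − 4800) / 4800 = 4.3%.
Total hours worked growth = (4695.3 − 4700) / 4700 = -0.1%.
Labor's share = 1 − 0.44 = 0.56.
Capital: 0.44 × 4.3 = 1.892 pp.
Total hours worked: 0.56 × (-0.1) = -0.056 pp.
TFP growth = 4.7 − 1.836 = 2.864%.

TFP grew 2.86%.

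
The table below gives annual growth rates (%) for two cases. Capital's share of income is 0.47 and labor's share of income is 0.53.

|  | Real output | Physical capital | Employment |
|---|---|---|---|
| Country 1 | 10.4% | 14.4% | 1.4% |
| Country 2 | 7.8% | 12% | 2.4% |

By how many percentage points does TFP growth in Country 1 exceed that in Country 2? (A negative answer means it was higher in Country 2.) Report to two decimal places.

2.00 percentage points

Labor's share = 1 − 0.47 = 0.53.
Country 1: TFP = 10.4 − 6.768 − 0.742 = 2.89%.
Country 2: TFP = 7.8 − 5.64 − 1.272 = 0.888%.
Difference = 2.89 − (0.888) = 2.002 pp.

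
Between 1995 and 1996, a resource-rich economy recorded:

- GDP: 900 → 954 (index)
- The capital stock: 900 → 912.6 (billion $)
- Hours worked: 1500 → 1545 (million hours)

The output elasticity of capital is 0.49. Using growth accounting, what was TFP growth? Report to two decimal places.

3.78%

GDP growth = (954 − 900) / 900 = 6%.
The capital stock growth = (912.6 − 900) / 900 = 1.4%.
Hours worked growth = (1545 − 1500) / 1500 = 3%.
Labor's share = 1 − 0.49 = 0.51.
The capital stock: 0.49 × 1.4 = 0.686 pp.
Hours worked: 0.51 × 3 = 1.53 pp.
TFP growth = 6 − 2.216 = 3.784%.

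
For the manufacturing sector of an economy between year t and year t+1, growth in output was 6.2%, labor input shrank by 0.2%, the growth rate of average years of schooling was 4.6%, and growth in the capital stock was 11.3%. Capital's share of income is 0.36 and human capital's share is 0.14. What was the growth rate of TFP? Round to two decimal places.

1.59%

Labor's share = 1 − 0.36 − 0.14 = 0.5.
The capital stock: 0.36 × 11.3 = 4.068 pp.
Average years of schooling: 0.14 × 4.6 = 0.644 pp.
Labor input: 0.5 × (-0.2) = -0.1 pp.
TFP growth = 6.2 − 4.612 = 1.588%.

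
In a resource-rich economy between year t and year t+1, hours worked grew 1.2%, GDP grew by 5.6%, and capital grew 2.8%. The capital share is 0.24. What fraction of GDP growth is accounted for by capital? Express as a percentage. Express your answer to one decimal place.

Capital contributed 0.24 × 2.8 = 0.672 pp.
Share of growth = 0.672 / 5.6 × 100 = 12%.

12.0%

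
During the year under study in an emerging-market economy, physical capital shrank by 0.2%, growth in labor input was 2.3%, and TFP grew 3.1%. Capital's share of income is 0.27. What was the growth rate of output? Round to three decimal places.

Labor's share = 1 − 0.27 = 0.73.
Physical capital: 0.27 × (-0.2) = -0.054 pp.
Labor input: 0.73 × 2.3 = 1.679 pp.
Output growth = 3.1 + 1.625 = 4.725%.

4.725%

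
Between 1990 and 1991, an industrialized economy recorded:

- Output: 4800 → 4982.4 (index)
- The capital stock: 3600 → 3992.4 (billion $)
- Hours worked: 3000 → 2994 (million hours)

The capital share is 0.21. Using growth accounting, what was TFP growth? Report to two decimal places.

1.67%

Output growth = (4982.4 − 4800) / 4800 = 3.8%.
The capital stock growth = (3992.4 − 3600) / 3600 = 10.9%.
Hours worked growth = (2994 − 3000) / 3000 = -0.2%.
Labor's share = 1 − 0.21 = 0.79.
The capital stock: 0.21 × 10.9 = 2.289 pp.
Hours worked: 0.79 × (-0.2) = -0.158 pp.
TFP growth = 3.8 − 2.131 = 1.669%.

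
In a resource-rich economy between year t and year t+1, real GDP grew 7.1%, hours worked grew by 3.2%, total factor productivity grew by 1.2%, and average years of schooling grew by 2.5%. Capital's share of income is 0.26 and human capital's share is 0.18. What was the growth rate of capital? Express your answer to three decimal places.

Capital grew 14.069%.

Labor's share = 1 − 0.26 − 0.18 = 0.56.
gY = gA + 0.18×2.5 + 0.56×3.2 + 0.26×g.
0.26×g = 7.1 − 1.2 − 2.242 = 3.658.
g = 3.658 / 0.26 = 14.06923%.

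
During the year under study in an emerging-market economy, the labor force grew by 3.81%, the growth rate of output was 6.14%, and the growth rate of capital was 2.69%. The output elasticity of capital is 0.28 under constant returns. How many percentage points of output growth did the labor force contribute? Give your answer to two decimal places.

Labor's share = 1 − 0.28 = 0.72.
Contribution = share × growth = 0.72 × 3.81 = 2.7432 pp.

2.74 pp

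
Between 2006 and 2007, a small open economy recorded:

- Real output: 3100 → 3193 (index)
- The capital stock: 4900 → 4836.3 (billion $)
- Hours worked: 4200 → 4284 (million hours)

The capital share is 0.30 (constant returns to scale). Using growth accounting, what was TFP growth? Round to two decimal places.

1.99%

Real output growth = (3193 − 3100) / 3100 = 3%.
The capital stock growth = (4836.3 − 4900) / 4900 = -1.3%.
Hours worked growth = (4284 − 4200) / 4200 = 2%.
Labor's share = 1 − 0.3 = 0.7.
The capital stock: 0.3 × (-1.3) = -0.39 pp.
Hours worked: 0.7 × 2 = 1.4 pp.
TFP growth = 3 − 1.01 = 1.99%.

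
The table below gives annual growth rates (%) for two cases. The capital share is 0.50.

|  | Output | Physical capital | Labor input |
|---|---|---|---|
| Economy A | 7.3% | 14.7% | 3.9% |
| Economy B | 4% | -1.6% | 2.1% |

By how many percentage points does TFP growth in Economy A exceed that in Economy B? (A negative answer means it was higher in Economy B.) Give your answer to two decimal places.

-5.75 percentage points

Labor's share = 1 − 0.5 = 0.5.
Economy A: TFP = 7.3 − 7.35 − 1.95 = -2%.
Economy B: TFP = 4 + 0.8 − 1.05 = 3.75%.
Difference = -2 − (3.75) = -5.75 pp.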